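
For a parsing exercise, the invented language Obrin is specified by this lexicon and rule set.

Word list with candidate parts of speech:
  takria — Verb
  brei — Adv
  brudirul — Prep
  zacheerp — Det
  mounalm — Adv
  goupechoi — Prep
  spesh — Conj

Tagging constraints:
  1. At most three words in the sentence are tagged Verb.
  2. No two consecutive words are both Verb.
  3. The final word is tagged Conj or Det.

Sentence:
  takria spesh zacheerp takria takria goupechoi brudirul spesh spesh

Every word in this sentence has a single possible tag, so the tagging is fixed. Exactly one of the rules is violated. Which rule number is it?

2

Fixed tagging: Verb Conj Det Verb Verb Prep Prep Conj Conj.
Applying the rules: R1 ✓, R2 ✗, R3 ✓.
Only rule 2 fails.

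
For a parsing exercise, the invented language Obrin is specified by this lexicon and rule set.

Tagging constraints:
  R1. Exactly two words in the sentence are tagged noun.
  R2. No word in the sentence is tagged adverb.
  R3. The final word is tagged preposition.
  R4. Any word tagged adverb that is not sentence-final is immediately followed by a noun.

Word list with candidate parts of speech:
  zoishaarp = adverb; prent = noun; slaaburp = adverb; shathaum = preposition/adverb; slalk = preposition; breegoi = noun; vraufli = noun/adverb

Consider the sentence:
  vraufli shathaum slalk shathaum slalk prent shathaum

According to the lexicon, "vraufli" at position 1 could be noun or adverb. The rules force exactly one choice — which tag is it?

Candidates per position — 1:vraufli {noun,adverb}; 2:shathaum {preposition,adverb}; 3:slalk {preposition}; 4:shathaum {preposition,adverb}; 5:slalk {preposition}; 6:prent {noun}; 7:shathaum {preposition,adverb}.
If word 1 were adverb, no tagging could satisfy rule 1; so word 1 is noun.
If word 2 were adverb, no tagging could satisfy rule 2; so word 2 is preposition.
If word 4 were adverb, no tagging could satisfy rule 2; so word 4 is preposition.
If word 7 were adverb, no tagging could satisfy rule 2; so word 7 is preposition.
The only consistent sequence is: noun preposition preposition preposition preposition noun preposition.
Checking: rule 1 satisfied; rule 2 satisfied; rule 3 satisfied; rule 4 satisfied.

noun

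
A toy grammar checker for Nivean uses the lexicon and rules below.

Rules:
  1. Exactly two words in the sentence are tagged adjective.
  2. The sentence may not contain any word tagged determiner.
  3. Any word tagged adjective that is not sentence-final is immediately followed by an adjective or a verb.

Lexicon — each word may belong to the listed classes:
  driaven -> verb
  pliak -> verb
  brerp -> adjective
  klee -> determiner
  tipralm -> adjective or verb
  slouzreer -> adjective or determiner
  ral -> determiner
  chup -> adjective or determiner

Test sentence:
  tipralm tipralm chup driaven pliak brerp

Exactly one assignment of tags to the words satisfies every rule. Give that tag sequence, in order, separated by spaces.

verb verb adjective verb verb adjective

Candidates per position — 1:tipralm {adjective,verb}; 2:tipralm {adjective,verb}; 3:chup {adjective,determiner}; 4:driaven {verb}; 5:pliak {verb}; 6:brerp {adjective}.
Position 3: determiner is ruled out by rule 2; that leaves adjective.
Position 1: adjective is ruled out by rule 1; that leaves verb.
Position 2: adjective is ruled out by rule 1; that leaves verb.
The only consistent sequence is: verb verb adjective verb verb adjective.
Rule-by-rule: rule 1 ok; rule 2 ok; rule 3 ok.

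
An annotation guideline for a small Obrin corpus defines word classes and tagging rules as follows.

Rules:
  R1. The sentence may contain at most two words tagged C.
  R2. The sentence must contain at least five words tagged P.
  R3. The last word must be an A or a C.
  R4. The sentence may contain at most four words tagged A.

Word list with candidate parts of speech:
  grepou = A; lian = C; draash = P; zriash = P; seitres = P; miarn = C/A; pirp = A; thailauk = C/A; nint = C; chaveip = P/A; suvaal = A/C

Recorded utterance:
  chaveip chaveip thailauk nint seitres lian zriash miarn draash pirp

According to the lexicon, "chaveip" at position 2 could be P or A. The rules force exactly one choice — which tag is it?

P

Candidates per position — 1:chaveip {P,A}; 2:chaveip {P,A}; 3:thailauk {C,A}; 4:nint {C}; 5:seitres {P}; 6:lian {C}; 7:zriash {P}; 8:miarn {C,A}; 9:draash {P}; 10:pirp {A}.
Position 1: A is ruled out by rule 2; that leaves P.
Position 2: A is ruled out by rule 2; that leaves P.
Position 3: C is ruled out by rule 1; that leaves A.
Position 8: C is ruled out by rule 1; that leaves A.
So the tagging must be: P P A C P C P A P A.
Checking: rule 1 satisfied; rule 2 satisfied; rule 3 satisfied; rule 4 satisfied.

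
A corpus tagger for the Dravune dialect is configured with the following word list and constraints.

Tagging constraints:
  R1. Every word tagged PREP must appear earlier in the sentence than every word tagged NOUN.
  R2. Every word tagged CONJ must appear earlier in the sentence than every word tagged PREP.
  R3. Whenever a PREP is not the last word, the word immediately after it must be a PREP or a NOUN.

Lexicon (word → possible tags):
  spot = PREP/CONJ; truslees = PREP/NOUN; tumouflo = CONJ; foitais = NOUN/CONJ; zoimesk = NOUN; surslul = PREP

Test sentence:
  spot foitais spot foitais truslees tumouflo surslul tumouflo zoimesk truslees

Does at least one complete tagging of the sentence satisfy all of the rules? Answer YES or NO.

Candidates per position — 1:spot {PREP,CONJ}; 2:foitais {NOUN,CONJ}; 3:spot {PREP,CONJ}; 4:foitais {NOUN,CONJ}; 5:truslees {PREP,NOUN}; 6:tumouflo {CONJ}; 7:surslul {PREP}; 8:tumouflo {CONJ}; 9:zoimesk {NOUN}; 10:truslees {PREP,NOUN}.
Rule 2 cannot be satisfied by any choice of tags from the lexicon.
So there is no consistent tagging.

NO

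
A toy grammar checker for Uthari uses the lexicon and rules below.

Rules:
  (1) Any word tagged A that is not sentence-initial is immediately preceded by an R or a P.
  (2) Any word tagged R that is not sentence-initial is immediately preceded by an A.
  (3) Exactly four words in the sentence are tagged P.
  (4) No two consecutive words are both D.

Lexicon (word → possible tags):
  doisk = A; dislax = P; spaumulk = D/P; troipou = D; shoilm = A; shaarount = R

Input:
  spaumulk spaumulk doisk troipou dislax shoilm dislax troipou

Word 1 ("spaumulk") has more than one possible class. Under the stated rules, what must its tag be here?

P

Candidates per position — 1:spaumulk {D,P}; 2:spaumulk {D,P}; 3:doisk {A}; 4:troipou {D}; 5:dislax {P}; 6:shoilm {A}; 7:dislax {P}; 8:troipou {D}.
If word 1 were D, no tagging could satisfy rule 3; so word 1 is P.
If word 2 were D, no tagging could satisfy rule 1; so word 2 is P.
That leaves exactly one tagging: P P A D P A P D.
Check: rule 1 ok; rule 2 ok; rule 3 ok; rule 4 ok.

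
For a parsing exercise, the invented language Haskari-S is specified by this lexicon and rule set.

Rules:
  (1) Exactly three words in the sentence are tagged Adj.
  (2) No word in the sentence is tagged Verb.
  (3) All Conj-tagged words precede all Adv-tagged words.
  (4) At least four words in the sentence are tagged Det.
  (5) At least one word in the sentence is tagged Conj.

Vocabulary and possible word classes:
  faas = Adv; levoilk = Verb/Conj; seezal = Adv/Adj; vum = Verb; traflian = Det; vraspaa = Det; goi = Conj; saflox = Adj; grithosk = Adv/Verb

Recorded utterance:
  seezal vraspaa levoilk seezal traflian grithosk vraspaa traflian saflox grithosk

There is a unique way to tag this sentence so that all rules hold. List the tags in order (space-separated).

Adj Det Conj Adj Det Adv Det Det Adj Adv

Candidates per position — 1:seezal {Adv,Adj}; 2:vraspaa {Det}; 3:levoilk {Verb,Conj}; 4:seezal {Adv,Adj}; 5:traflian {Det}; 6:grithosk {Adv,Verb}; 7:vraspaa {Det}; 8:traflian {Det}; 9:saflox {Adj}; 10:grithosk {Adv,Verb}.
If word 1 were Adv, no tagging could satisfy rule 1; so word 1 is Adj.
If word 3 were Verb, no tagging could satisfy rule 2; so word 3 is Conj.
If word 4 were Adv, no tagging could satisfy rule 1; so word 4 is Adj.
If word 6 were Verb, no tagging could satisfy rule 2; so word 6 is Adv.
If word 10 were Verb, no tagging could satisfy rule 2; so word 10 is Adv.
The unique satisfying tagging is: Adj Det Conj Adj Det Adv Det Det Adj Adv.
Check: rule 1 satisfied; rule 2 satisfied; rule 3 satisfied; rule 4 satisfied; rule 5 satisfied.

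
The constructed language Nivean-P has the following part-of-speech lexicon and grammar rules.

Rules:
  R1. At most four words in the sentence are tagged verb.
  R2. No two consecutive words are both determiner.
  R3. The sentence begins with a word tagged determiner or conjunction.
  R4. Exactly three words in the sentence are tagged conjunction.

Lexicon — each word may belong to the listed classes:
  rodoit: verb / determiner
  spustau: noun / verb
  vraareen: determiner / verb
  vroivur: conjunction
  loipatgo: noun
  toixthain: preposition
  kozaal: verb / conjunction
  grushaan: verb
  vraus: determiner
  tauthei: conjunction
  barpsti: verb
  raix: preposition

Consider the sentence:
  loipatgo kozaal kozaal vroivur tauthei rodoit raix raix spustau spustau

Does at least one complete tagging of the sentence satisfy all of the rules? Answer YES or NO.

Candidates per position — 1:loipatgo {noun}; 2:kozaal {verb,conjunction}; 3:kozaal {verb,conjunction}; 4:vroivur {conjunction}; 5:tauthei {conjunction}; 6:rodoit {verb,determiner}; 7:raix {preposition}; 8:raix {preposition}; 9:spustau {noun,verb}; 10:spustau {noun,verb}.
Rule 3 cannot be satisfied by any choice of tags from the lexicon.
So there is no consistent tagging.

NO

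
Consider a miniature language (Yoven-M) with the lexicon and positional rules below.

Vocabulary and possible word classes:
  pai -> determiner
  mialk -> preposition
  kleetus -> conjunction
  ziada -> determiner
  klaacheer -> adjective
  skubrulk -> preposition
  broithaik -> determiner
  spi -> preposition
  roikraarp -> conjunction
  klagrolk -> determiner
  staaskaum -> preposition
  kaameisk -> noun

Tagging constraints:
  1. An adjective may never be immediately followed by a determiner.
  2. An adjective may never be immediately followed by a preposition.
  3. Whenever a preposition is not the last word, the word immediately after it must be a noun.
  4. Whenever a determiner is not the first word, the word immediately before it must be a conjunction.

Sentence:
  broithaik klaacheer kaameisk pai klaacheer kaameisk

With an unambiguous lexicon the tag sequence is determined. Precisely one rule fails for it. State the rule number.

Fixed tagging: determiner adjective noun determiner adjective noun.
Checking each rule: R1 pass, R2 pass, R3 pass, R4 fail.
Only rule 4 fails.

4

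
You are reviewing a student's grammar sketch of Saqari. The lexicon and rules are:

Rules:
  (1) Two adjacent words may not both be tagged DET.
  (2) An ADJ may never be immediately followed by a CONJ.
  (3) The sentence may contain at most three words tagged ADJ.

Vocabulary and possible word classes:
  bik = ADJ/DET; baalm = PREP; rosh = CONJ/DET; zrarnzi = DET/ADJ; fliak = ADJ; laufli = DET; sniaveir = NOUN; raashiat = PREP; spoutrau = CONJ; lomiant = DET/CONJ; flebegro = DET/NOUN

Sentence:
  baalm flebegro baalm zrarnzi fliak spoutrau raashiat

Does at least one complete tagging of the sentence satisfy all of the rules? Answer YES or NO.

NO

Candidates per position — 1:baalm {PREP}; 2:flebegro {DET,NOUN}; 3:baalm {PREP}; 4:zrarnzi {DET,ADJ}; 5:fliak {ADJ}; 6:spoutrau {CONJ}; 7:raashiat {PREP}.
Rule 2 cannot be satisfied by any choice of tags from the lexicon.
So there is no consistent tagging.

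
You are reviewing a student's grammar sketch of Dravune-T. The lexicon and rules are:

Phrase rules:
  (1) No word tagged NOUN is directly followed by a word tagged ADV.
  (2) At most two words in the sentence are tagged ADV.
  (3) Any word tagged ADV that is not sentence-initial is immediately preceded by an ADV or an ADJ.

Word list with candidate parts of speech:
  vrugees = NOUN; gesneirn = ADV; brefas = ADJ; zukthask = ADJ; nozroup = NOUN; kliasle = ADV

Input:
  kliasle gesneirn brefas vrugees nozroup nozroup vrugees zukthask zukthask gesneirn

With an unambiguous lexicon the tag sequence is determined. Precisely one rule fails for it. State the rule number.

Fixed tagging: ADV ADV ADJ NOUN NOUN NOUN NOUN ADJ ADJ ADV.
Rule check: R1 ok, R2 fails, R3 ok.
Only rule 2 fails.

2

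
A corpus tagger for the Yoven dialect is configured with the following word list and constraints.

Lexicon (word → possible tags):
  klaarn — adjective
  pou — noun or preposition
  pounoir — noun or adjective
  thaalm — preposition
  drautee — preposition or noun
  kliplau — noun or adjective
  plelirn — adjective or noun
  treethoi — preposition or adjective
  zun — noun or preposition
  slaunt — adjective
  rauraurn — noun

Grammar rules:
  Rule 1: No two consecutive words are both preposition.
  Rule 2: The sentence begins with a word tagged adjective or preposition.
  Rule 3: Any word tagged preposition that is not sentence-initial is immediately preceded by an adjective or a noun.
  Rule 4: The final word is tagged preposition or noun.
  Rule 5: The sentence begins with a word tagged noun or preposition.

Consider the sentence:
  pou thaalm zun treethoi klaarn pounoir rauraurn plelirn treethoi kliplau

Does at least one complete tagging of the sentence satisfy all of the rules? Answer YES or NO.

Candidates per position — 1:pou {noun,preposition}; 2:thaalm {preposition}; 3:zun {noun,preposition}; 4:treethoi {preposition,adjective}; 5:klaarn {adjective}; 6:pounoir {noun,adjective}; 7:rauraurn {noun}; 8:plelirn {adjective,noun}; 9:treethoi {preposition,adjective}; 10:kliplau {noun,adjective}.
Every candidate sequence violates at least one rule; no consistent tagging exists.

NO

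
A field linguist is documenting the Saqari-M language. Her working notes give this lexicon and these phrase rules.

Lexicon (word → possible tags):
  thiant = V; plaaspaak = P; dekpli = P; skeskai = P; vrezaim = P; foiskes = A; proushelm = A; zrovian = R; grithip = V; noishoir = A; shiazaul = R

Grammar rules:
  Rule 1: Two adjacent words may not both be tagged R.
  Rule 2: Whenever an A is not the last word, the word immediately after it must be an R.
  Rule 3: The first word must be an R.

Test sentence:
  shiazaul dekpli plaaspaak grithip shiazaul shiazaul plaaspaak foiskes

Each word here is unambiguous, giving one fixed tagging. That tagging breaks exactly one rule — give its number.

Fixed tagging: R P P V R R P A.
Rule check: R1 fail, R2 pass, R3 pass.
Only rule 1 fails.

1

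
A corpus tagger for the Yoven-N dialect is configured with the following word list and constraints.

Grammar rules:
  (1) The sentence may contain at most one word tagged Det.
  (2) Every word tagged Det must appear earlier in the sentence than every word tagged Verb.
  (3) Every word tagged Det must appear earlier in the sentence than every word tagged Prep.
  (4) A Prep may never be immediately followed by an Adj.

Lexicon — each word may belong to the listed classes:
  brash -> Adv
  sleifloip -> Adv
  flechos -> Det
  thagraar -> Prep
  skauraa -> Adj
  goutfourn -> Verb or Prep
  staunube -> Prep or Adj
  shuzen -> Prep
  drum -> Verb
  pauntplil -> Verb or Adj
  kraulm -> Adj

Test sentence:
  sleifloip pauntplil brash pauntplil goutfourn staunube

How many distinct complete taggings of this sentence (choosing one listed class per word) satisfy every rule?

12

Candidates per position — 1:sleifloip {Adv}; 2:pauntplil {Verb,Adj}; 3:brash {Adv}; 4:pauntplil {Verb,Adj}; 5:goutfourn {Verb,Prep}; 6:staunube {Prep,Adj}.
There are 16 candidate sequences in total.
Checking each against the rules leaves 12 sequences.
Count = 12.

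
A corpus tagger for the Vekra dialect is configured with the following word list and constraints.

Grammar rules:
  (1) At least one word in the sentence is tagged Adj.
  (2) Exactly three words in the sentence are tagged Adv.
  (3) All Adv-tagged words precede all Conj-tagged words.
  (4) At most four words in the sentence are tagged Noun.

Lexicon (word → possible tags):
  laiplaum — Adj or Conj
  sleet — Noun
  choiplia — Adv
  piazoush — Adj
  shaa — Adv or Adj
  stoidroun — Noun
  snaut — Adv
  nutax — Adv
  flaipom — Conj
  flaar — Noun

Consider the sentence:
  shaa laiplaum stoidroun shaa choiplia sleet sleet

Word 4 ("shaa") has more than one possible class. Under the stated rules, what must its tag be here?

Candidates per position — 1:shaa {Adv,Adj}; 2:laiplaum {Adj,Conj}; 3:stoidroun {Noun}; 4:shaa {Adv,Adj}; 5:choiplia {Adv}; 6:sleet {Noun}; 7:sleet {Noun}.
Word 1 cannot be Adj — rule 2 would then fail for every completion. It is Adv.
Word 2 cannot be Conj — rule 3 would then fail for every completion. It is Adj.
Word 4 cannot be Adj — rule 2 would then fail for every completion. It is Adv.
The unique satisfying tagging is: Adv Adj Noun Adv Adv Noun Noun.
Checking: rule 1 ok; rule 2 ok; rule 3 ok; rule 4 ok.

Adv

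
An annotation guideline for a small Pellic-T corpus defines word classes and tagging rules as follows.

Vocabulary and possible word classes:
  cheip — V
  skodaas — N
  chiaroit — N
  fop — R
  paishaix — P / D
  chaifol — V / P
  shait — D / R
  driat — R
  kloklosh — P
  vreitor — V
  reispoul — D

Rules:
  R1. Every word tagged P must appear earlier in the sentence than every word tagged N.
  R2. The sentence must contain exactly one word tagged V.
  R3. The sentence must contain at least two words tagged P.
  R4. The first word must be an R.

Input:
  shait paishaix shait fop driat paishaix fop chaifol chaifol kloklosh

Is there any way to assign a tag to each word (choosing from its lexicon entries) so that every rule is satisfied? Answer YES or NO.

YES

Candidates per position — 1:shait {D,R}; 2:paishaix {P,D}; 3:shait {D,R}; 4:fop {R}; 5:driat {R}; 6:paishaix {P,D}; 7:fop {R}; 8:chaifol {V,P}; 9:chaifol {V,P}; 10:kloklosh {P}.
One satisfying assignment: R D D R R P R P V P.
Checking: rule 1 holds; rule 2 holds; rule 3 holds; rule 4 holds.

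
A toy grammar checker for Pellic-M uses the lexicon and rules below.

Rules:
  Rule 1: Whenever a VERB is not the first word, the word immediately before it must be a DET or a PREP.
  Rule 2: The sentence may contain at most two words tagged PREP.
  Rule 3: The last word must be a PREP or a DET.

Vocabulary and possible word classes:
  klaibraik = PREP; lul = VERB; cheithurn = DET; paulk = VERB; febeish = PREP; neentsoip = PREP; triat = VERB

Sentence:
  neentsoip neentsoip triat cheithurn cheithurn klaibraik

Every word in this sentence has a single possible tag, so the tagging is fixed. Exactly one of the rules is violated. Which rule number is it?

2

Fixed tagging: PREP PREP VERB DET DET PREP.
Rule check: R1 ✓, R2 ✗, R3 ✓.
Only rule 2 fails.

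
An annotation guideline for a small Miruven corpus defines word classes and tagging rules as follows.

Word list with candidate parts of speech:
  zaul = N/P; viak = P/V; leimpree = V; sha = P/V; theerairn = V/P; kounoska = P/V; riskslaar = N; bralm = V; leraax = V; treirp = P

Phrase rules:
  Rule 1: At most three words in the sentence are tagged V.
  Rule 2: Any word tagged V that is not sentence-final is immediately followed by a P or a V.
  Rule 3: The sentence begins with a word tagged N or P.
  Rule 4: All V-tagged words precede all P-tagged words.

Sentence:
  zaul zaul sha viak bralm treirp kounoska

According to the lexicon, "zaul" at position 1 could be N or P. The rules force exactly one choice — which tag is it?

N

Candidates per position — 1:zaul {N,P}; 2:zaul {N,P}; 3:sha {P,V}; 4:viak {P,V}; 5:bralm {V}; 6:treirp {P}; 7:kounoska {P,V}.
At position 1, choosing P makes rule 4 impossible to satisfy; hence N.
At position 2, choosing P makes rule 4 impossible to satisfy; hence N.
At position 3, choosing P makes rule 4 impossible to satisfy; hence V.
At position 4, choosing P makes rule 4 impossible to satisfy; hence V.
At position 7, choosing V makes rule 1 impossible to satisfy; hence P.
That leaves exactly one tagging: N N V V V P P.
Rule-by-rule: rule 1 satisfied; rule 2 satisfied; rule 3 satisfied; rule 4 satisfied.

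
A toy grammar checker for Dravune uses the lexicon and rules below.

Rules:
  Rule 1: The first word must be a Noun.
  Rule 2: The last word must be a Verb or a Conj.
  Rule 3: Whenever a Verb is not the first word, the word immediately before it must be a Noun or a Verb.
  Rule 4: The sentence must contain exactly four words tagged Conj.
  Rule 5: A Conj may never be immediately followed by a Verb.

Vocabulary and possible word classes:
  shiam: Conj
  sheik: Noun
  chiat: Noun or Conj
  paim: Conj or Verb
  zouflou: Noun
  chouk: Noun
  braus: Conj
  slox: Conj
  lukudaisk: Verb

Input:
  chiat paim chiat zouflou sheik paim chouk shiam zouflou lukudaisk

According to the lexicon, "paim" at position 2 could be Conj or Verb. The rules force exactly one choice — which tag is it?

Conj

Candidates per position — 1:chiat {Noun,Conj}; 2:paim {Conj,Verb}; 3:chiat {Noun,Conj}; 4:zouflou {Noun}; 5:sheik {Noun}; 6:paim {Conj,Verb}; 7:chouk {Noun}; 8:shiam {Conj}; 9:zouflou {Noun}; 10:lukudaisk {Verb}.
Word 1 cannot be Conj — rule 1 would then fail for every completion. It is Noun.
Word 2 cannot be Verb — rule 4 would then fail for every completion. It is Conj.
Word 3 cannot be Noun — rule 4 would then fail for every completion. It is Conj.
Word 6 cannot be Verb — rule 4 would then fail for every completion. It is Conj.
The only consistent sequence is: Noun Conj Conj Noun Noun Conj Noun Conj Noun Verb.
Checking: rule 1 holds; rule 2 holds; rule 3 holds; rule 4 holds; rule 5 holds.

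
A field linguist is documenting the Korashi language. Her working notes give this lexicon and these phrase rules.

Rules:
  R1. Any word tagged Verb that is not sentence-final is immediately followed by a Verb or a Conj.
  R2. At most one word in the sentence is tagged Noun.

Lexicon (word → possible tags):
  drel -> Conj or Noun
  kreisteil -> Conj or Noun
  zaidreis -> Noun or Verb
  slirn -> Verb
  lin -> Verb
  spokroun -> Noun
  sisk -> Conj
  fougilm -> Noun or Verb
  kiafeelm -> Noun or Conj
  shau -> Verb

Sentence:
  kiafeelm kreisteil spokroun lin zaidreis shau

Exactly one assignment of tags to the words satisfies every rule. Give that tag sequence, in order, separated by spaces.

Candidates per position — 1:kiafeelm {Noun,Conj}; 2:kreisteil {Conj,Noun}; 3:spokroun {Noun}; 4:lin {Verb}; 5:zaidreis {Noun,Verb}; 6:shau {Verb}.
At position 1, choosing Noun makes rule 2 impossible to satisfy; hence Conj.
At position 2, choosing Noun makes rule 2 impossible to satisfy; hence Conj.
At position 5, choosing Noun makes rule 1 impossible to satisfy; hence Verb.
The only consistent sequence is: Conj Conj Noun Verb Verb Verb.
Rule-by-rule: rule 1 ok; rule 2 ok.

Conj Conj Noun Verb Verb Verb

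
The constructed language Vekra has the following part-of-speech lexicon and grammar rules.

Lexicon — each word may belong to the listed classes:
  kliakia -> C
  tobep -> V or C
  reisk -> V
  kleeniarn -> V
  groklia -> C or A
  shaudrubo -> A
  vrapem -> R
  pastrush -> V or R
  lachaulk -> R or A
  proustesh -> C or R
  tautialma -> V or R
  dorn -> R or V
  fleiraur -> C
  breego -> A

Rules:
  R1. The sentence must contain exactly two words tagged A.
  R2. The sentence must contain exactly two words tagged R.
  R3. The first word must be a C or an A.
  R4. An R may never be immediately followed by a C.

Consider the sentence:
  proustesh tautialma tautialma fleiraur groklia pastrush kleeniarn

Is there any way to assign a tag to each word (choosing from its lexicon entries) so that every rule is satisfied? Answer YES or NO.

NO

Candidates per position — 1:proustesh {C,R}; 2:tautialma {V,R}; 3:tautialma {V,R}; 4:fleiraur {C}; 5:groklia {C,A}; 6:pastrush {V,R}; 7:kleeniarn {V}.
Rule 1 cannot be satisfied by any choice of tags from the lexicon.
So there is no consistent tagging.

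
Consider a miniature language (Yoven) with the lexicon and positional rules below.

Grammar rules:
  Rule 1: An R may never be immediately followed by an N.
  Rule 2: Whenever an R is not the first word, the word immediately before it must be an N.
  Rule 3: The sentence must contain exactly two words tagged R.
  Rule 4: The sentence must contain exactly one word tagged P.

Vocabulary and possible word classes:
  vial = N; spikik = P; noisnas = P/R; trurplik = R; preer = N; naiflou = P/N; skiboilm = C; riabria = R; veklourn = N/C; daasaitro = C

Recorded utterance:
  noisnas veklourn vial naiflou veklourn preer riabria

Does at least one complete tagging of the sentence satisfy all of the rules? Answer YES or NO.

YES

Candidates per position — 1:noisnas {P,R}; 2:veklourn {N,C}; 3:vial {N}; 4:naiflou {P,N}; 5:veklourn {N,C}; 6:preer {N}; 7:riabria {R}.
One satisfying assignment: R C N P N N R.
Rule-by-rule: rule 1 ok; rule 2 ok; rule 3 ok; rule 4 ok.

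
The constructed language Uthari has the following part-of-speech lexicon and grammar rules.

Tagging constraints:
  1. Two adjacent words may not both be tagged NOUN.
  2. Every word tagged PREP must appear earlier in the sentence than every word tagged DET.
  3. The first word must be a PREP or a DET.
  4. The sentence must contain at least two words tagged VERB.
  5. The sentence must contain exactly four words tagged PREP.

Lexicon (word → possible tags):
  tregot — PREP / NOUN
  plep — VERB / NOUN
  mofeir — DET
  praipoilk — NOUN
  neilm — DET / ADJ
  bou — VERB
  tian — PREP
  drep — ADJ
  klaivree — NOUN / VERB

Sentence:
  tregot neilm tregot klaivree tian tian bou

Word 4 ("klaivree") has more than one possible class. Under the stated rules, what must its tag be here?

VERB

Candidates per position — 1:tregot {PREP,NOUN}; 2:neilm {DET,ADJ}; 3:tregot {PREP,NOUN}; 4:klaivree {NOUN,VERB}; 5:tian {PREP}; 6:tian {PREP}; 7:bou {VERB}.
Position 1: tagging it NOUN would leave rule 3 unsatisfiable, so it must be PREP.
Position 2: tagging it DET would leave rule 2 unsatisfiable, so it must be ADJ.
Position 3: tagging it NOUN would leave rule 5 unsatisfiable, so it must be PREP.
Position 4: tagging it NOUN would leave rule 4 unsatisfiable, so it must be VERB.
That leaves exactly one tagging: PREP ADJ PREP VERB PREP PREP VERB.
Check: rule 1 ok; rule 2 ok; rule 3 ok; rule 4 ok; rule 5 ok.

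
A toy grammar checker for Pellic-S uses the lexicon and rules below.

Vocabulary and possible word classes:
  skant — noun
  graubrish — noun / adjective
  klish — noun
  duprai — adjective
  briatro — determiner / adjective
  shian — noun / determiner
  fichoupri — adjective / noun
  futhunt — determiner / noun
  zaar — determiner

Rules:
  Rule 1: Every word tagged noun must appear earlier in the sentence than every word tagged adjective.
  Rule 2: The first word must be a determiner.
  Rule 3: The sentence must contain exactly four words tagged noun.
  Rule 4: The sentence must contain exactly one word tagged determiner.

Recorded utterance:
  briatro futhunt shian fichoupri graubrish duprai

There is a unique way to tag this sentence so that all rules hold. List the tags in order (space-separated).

Candidates per position — 1:briatro {determiner,adjective}; 2:futhunt {determiner,noun}; 3:shian {noun,determiner}; 4:fichoupri {adjective,noun}; 5:graubrish {noun,adjective}; 6:duprai {adjective}.
Position 1: tagging it adjective would leave rule 2 unsatisfiable, so it must be determiner.
Position 2: tagging it determiner would leave rule 3 unsatisfiable, so it must be noun.
Position 3: tagging it determiner would leave rule 3 unsatisfiable, so it must be noun.
Position 4: tagging it adjective would leave rule 3 unsatisfiable, so it must be noun.
Position 5: tagging it adjective would leave rule 3 unsatisfiable, so it must be noun.
That leaves exactly one tagging: determiner noun noun noun noun adjective.
Check: rule 1 holds; rule 2 holds; rule 3 holds; rule 4 holds.

determiner noun noun noun noun adjective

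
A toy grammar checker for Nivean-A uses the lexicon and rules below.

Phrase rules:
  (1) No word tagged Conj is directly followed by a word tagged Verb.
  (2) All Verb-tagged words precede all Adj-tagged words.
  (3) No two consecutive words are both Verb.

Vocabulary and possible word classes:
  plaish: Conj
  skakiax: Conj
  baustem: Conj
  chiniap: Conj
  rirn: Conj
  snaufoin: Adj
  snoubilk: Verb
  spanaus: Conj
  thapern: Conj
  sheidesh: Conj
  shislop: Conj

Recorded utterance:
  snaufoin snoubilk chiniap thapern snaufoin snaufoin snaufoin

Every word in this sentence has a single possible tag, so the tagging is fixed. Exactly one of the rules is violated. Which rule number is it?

Fixed tagging: Adj Verb Conj Conj Adj Adj Adj.
Checking each rule: R1 holds, R2 violated, R3 holds.
Only rule 2 fails.

2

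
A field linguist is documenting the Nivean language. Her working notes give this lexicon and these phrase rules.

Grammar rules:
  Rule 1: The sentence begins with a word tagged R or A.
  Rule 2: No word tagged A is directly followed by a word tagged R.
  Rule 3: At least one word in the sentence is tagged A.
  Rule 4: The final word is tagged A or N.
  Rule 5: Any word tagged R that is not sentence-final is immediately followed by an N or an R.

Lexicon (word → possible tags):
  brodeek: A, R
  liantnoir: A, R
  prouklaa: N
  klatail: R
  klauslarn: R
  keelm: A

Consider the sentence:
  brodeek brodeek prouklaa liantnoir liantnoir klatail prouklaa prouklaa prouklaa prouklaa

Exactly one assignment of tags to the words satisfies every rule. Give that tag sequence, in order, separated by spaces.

A A N R R R N N N N

Candidates per position — 1:brodeek {A,R}; 2:brodeek {A,R}; 3:prouklaa {N}; 4:liantnoir {A,R}; 5:liantnoir {A,R}; 6:klatail {R}; 7:prouklaa {N}; 8:prouklaa {N}; 9:prouklaa {N}; 10:prouklaa {N}.
At position 4, choosing A makes rule 2 impossible to satisfy; hence R.
At position 5, choosing A makes rule 2 impossible to satisfy; hence R.
The remaining ambiguous positions (1, 2) are resolved jointly — only one combination satisfies every rule.
So the tagging must be: A A N R R R N N N N.
Check: rule 1 ✓; rule 2 ✓; rule 3 ✓; rule 4 ✓; rule 5 ✓.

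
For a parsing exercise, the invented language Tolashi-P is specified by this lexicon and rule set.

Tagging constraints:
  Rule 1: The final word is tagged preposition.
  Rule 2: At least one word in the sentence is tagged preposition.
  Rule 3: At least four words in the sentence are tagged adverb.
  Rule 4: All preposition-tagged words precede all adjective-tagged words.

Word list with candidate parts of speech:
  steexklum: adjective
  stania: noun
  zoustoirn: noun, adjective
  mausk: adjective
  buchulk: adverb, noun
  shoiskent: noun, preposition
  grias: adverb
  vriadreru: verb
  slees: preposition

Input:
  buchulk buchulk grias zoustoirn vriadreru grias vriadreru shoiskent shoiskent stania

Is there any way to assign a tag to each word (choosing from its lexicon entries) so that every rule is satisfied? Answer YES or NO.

NO

Candidates per position — 1:buchulk {adverb,noun}; 2:buchulk {adverb,noun}; 3:grias {adverb}; 4:zoustoirn {noun,adjective}; 5:vriadreru {verb}; 6:grias {adverb}; 7:vriadreru {verb}; 8:shoiskent {noun,preposition}; 9:shoiskent {noun,preposition}; 10:stania {noun}.
Rule 1 cannot be satisfied by any choice of tags from the lexicon.
So there is no consistent tagging.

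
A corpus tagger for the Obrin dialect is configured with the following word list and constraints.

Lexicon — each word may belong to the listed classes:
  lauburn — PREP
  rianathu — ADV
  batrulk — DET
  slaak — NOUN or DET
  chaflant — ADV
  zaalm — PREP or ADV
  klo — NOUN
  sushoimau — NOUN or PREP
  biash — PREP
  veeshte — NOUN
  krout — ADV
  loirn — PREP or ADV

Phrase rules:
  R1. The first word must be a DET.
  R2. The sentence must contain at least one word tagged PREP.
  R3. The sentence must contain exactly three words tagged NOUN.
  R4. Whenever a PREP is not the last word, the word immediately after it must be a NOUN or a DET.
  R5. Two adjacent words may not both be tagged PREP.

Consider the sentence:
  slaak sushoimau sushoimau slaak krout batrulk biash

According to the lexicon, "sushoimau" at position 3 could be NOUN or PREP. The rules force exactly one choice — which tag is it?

Candidates per position — 1:slaak {NOUN,DET}; 2:sushoimau {NOUN,PREP}; 3:sushoimau {NOUN,PREP}; 4:slaak {NOUN,DET}; 5:krout {ADV}; 6:batrulk {DET}; 7:biash {PREP}.
At position 1, choosing NOUN makes rule 1 impossible to satisfy; hence DET.
At position 2, choosing PREP makes rule 3 impossible to satisfy; hence NOUN.
At position 3, choosing PREP makes rule 3 impossible to satisfy; hence NOUN.
At position 4, choosing DET makes rule 3 impossible to satisfy; hence NOUN.
The unique satisfying tagging is: DET NOUN NOUN NOUN ADV DET PREP.
Checking: rule 1 satisfied; rule 2 satisfied; rule 3 satisfied; rule 4 satisfied; rule 5 satisfied.

NOUN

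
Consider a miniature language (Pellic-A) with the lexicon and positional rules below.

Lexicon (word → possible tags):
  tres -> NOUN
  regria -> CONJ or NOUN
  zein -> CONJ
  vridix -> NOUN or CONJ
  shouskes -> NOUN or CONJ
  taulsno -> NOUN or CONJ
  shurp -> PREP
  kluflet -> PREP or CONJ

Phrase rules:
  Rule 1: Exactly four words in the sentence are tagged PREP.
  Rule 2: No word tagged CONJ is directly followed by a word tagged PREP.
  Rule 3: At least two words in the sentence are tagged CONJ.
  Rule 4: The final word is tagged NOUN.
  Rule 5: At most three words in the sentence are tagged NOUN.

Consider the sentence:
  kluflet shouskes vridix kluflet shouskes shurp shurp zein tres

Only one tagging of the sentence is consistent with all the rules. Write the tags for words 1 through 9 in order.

Candidates per position — 1:kluflet {PREP,CONJ}; 2:shouskes {NOUN,CONJ}; 3:vridix {NOUN,CONJ}; 4:kluflet {PREP,CONJ}; 5:shouskes {NOUN,CONJ}; 6:shurp {PREP}; 7:shurp {PREP}; 8:zein {CONJ}; 9:tres {NOUN}.
At position 1, choosing CONJ makes rule 1 impossible to satisfy; hence PREP.
At position 4, choosing CONJ makes rule 1 impossible to satisfy; hence PREP.
At position 5, choosing CONJ makes rule 2 impossible to satisfy; hence NOUN.
At position 3, choosing CONJ makes rule 2 impossible to satisfy; hence NOUN.
At position 2, choosing NOUN makes rule 3 impossible to satisfy; hence CONJ.
The unique satisfying tagging is: PREP CONJ NOUN PREP NOUN PREP PREP CONJ NOUN.
Check: rule 1 ok; rule 2 ok; rule 3 ok; rule 4 ok; rule 5 ok.

PREP CONJ NOUN PREP NOUN PREP PREP CONJ NOUN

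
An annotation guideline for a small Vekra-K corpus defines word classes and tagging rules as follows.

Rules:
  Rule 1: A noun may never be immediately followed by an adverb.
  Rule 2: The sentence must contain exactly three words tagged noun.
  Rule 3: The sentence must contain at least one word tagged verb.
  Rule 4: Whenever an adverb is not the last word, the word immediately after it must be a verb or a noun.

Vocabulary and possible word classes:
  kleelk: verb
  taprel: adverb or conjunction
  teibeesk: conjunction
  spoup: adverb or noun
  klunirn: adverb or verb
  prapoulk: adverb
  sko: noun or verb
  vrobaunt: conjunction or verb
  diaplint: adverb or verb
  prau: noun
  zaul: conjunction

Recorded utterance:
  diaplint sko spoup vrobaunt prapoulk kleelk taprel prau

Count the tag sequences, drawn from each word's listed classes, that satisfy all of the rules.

8

Candidates per position — 1:diaplint {adverb,verb}; 2:sko {noun,verb}; 3:spoup {adverb,noun}; 4:vrobaunt {conjunction,verb}; 5:prapoulk {adverb}; 6:kleelk {verb}; 7:taprel {adverb,conjunction}; 8:prau {noun}.
There are 32 candidate sequences in total.
Checking each against the rules leaves 8 sequences.
Count = 8.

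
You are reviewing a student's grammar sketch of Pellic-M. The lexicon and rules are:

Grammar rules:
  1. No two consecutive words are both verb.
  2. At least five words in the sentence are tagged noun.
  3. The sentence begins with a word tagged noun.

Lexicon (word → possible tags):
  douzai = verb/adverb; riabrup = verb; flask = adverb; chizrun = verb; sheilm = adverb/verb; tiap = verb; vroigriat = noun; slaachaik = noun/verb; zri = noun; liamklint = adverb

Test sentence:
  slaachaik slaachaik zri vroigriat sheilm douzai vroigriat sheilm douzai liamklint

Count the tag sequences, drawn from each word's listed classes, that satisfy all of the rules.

Candidates per position — 1:slaachaik {noun,verb}; 2:slaachaik {noun,verb}; 3:zri {noun}; 4:vroigriat {noun}; 5:sheilm {adverb,verb}; 6:douzai {verb,adverb}; 7:vroigriat {noun}; 8:sheilm {adverb,verb}; 9:douzai {verb,adverb}; 10:liamklint {adverb}.
There are 64 candidate sequences in total.
Checking each against the rules leaves 9 sequences.
Count = 9.

9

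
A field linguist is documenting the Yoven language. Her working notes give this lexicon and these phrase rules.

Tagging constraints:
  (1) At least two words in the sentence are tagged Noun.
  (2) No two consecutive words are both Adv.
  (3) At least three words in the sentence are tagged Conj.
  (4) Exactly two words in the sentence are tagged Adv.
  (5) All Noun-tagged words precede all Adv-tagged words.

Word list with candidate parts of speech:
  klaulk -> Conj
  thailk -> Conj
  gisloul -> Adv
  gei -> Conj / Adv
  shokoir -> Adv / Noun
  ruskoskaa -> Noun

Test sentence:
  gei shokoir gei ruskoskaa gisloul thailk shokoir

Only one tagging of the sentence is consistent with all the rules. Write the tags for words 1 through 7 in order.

Conj Noun Conj Noun Adv Conj Adv

Candidates per position — 1:gei {Conj,Adv}; 2:shokoir {Adv,Noun}; 3:gei {Conj,Adv}; 4:ruskoskaa {Noun}; 5:gisloul {Adv}; 6:thailk {Conj}; 7:shokoir {Adv,Noun}.
Position 1: tagging it Adv would leave rule 3 unsatisfiable, so it must be Conj.
Position 2: tagging it Adv would leave rule 5 unsatisfiable, so it must be Noun.
Position 3: tagging it Adv would leave rule 3 unsatisfiable, so it must be Conj.
Position 7: tagging it Noun would leave rule 4 unsatisfiable, so it must be Adv.
That leaves exactly one tagging: Conj Noun Conj Noun Adv Conj Adv.
Check: rule 1 ✓; rule 2 ✓; rule 3 ✓; rule 4 ✓; rule 5 ✓.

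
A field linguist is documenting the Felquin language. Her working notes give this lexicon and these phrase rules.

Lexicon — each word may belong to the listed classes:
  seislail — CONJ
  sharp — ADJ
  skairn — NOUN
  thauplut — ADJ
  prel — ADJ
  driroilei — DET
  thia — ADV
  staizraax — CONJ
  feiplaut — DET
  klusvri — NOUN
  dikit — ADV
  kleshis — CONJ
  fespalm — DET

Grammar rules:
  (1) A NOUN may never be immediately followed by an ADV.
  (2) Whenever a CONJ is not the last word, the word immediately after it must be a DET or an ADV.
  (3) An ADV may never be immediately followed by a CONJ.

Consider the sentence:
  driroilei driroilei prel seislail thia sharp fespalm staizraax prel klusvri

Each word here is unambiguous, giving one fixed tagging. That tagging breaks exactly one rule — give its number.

2

Fixed tagging: DET DET ADJ CONJ ADV ADJ DET CONJ ADJ NOUN.
Checking each rule: R1 pass, R2 fail, R3 pass.
Only rule 2 fails.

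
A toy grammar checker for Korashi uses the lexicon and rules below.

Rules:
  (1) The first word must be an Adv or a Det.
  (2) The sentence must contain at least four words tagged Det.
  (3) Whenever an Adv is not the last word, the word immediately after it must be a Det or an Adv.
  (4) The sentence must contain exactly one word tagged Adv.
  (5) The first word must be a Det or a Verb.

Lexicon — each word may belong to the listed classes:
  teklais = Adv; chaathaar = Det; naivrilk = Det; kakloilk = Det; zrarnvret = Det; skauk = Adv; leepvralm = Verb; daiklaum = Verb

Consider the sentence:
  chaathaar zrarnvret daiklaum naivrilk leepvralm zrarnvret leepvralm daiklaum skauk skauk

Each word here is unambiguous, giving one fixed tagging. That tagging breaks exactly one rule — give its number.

4

Fixed tagging: Det Det Verb Det Verb Det Verb Verb Adv Adv.
Applying the rules: R1 pass, R2 pass, R3 pass, R4 fail, R5 pass.
Only rule 4 fails.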